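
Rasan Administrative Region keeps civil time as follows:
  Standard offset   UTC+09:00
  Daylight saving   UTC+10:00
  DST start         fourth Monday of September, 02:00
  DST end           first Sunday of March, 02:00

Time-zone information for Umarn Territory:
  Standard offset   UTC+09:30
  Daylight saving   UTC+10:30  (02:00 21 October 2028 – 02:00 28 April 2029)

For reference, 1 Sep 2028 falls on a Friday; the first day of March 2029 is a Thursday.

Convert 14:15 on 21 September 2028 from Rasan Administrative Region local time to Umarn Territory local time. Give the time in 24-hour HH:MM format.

14:45

1 September 2028 is a Friday, so the first Monday is September 4 and the fourth is September 25.
1 March 2029 is a Thursday, so the first Sunday is March 4.
21 September 2028 does not fall between 25 September 2028 and 4 March 2029, so daylight saving is not in effect and Rasan Administrative Region is at UTC+09:00.
14:15 Rasan Administrative Region − 9h = 05:15 UTC.
At the standard offset (UTC+09:30), 05:15 UTC + 9h30m = 14:45 Umarn Territory standard time.
The standard-time date in Umarn Territory, 21 September 2028, is outside the daylight-saving period (21 October 2028 – 28 April 2029), so Umarn Territory is on standard time, UTC+09:30.
05:15 UTC + 9h30m = 14:45 Umarn Territory.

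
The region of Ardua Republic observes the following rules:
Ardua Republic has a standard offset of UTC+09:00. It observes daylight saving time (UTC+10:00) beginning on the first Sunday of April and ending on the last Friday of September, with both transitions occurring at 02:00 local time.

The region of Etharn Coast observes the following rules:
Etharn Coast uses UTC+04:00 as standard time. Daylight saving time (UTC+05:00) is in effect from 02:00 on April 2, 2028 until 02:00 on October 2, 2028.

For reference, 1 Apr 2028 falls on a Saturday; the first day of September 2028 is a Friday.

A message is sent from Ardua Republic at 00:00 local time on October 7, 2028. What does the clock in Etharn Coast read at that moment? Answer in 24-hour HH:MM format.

1 April 2028 is a Saturday, so the first Sunday is April 2.
1 September 2028 is a Friday, so Fridays fall on 1, 8, 15, 22, 29; the last is September 29.
Daylight saving runs 2 April – 29 September; October 7, 2028 is outside that window, so Ardua Republic is on standard time at UTC+09:00.
00:00 Ardua Republic − 9h = 15:00 UTC (rolling into the previous day, 6 October 2028).
At the standard offset (UTC+04:00), 15:00 UTC + 4h = 19:00 Etharn Coast standard time.
The standard-time date in Etharn Coast, October 6, 2028, does not fall between 2 April and 2 October, so daylight saving is not in effect and Etharn Coast is at UTC+04:00.
15:00 UTC + 4h = 19:00 Etharn Coast.

19:00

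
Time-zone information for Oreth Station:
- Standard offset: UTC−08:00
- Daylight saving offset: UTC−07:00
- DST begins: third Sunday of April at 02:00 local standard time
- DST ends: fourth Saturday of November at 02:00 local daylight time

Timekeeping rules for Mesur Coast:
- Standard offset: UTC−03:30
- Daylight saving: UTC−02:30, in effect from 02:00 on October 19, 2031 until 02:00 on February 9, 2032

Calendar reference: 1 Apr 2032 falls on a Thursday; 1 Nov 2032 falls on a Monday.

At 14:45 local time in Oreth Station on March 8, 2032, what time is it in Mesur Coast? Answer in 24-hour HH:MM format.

19:15

1 April 2032 is a Thursday, so the first Sunday is April 4 and the third is April 18.
1 November 2032 is a Monday, so the first Saturday is November 6 and the fourth is November 27.
March 8, 2032 does not fall between 18 April and 27 November, so daylight saving is not in effect and Oreth Station is at UTC−08:00.
14:45 Oreth Station + 8h = 22:45 UTC.
At the standard offset (UTC−03:30), 22:45 UTC − 3h30m = 19:15 Mesur Coast standard time.
The standard-time date in Mesur Coast, March 8, 2032, is outside the daylight-saving period (19 October 2031 – 9 February 2032), so Mesur Coast is on standard time, UTC−03:30.
22:45 UTC − 3h30m = 19:15 Mesur Coast.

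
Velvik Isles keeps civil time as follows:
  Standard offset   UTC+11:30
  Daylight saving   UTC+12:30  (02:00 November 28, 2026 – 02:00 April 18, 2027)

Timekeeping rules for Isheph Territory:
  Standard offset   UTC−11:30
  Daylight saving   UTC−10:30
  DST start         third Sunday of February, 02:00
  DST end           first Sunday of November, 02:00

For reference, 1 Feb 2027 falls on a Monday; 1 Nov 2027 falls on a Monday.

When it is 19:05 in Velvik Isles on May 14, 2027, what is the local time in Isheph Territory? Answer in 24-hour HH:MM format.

Daylight saving runs 28 November 2026 – 18 April 2027; May 14, 2027 is outside that window, so Velvik Isles is on standard time at UTC+11:30.
19:05 Velvik Isles − 11h30m = 07:35 UTC.
1 February 2027 is a Monday, so the first Sunday is February 7 and the third is February 21.
1 November 2027 is a Monday, so the first Sunday is November 7.
At the standard offset (UTC−11:30), 07:35 UTC − 11h30m = 20:05 Isheph Territory standard time (rolling into the previous day, 13 May 2027).
The standard-time date in Isheph Territory, May 13, 2027, lies within the daylight-saving period (21 February – 7 November), so Isheph Territory is on daylight time, UTC−10:30.
07:35 UTC − 10h30m = 21:05 Isheph Territory (rolling into the previous day, 13 May 2027).

21:05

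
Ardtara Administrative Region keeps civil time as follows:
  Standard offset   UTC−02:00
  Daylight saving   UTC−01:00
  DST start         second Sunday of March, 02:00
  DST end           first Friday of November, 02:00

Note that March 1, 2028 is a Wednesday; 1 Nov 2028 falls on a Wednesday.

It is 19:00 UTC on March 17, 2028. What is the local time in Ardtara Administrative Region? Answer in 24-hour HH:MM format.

18:00

1 March 2028 is a Wednesday, so the first Sunday is March 5 and the second is March 12.
1 November 2028 is a Wednesday, so the first Friday is November 3.
At the standard offset (UTC−02:00), 19:00 UTC − 2h = 17:00 Ardtara Administrative Region standard time.
Daylight saving runs 12 March – 3 November; the standard-time date in Ardtara Administrative Region, March 17, 2028, is inside that window, so Ardtara Administrative Region is at UTC−01:00.
19:00 UTC − 1h = 18:00 local.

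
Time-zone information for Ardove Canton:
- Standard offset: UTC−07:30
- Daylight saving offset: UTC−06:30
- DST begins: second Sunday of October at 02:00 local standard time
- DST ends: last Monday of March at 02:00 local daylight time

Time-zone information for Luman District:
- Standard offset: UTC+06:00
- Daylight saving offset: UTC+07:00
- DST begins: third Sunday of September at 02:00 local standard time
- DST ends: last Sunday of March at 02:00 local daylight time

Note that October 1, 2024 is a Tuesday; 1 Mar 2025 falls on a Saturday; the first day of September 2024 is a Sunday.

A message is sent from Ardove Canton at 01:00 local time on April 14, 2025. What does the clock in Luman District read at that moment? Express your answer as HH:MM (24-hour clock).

14:30

1 October 2024 is a Tuesday, so the first Sunday is October 6 and the second is October 13.
1 March 2025 is a Saturday, so Mondays fall on 3, 10, 17, 24, 31; the last is March 31.
Daylight saving runs 13 October 2024 – 31 March 2025; April 14, 2025 is outside that window, so Ardove Canton is on standard time at UTC−07:30.
01:00 Ardove Canton + 7h30m = 08:30 UTC.
1 September 2024 is a Sunday, so the first Sunday is September 1 and the third is September 15.
1 March 2025 is a Saturday, so Sundays fall on 2, 9, 16, 23, 30; the last is March 30.
At the standard offset (UTC+06:00), 08:30 UTC + 6h = 14:30 Luman District standard time.
The standard-time date in Luman District, April 14, 2025, does not fall between 15 September 2024 and 30 March 2025, so daylight saving is not in effect and Luman District is at UTC+06:00.
08:30 UTC + 6h = 14:30 Luman District.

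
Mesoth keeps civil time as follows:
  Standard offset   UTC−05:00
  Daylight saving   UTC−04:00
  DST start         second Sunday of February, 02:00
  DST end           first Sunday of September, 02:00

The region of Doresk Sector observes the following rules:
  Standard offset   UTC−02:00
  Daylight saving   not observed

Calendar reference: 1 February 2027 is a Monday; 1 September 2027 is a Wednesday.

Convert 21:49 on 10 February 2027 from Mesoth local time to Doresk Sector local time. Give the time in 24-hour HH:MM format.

00:49

1 February 2027 is a Monday, so the first Sunday is February 7 and the second is February 14.
1 September 2027 is a Wednesday, so the first Sunday is September 5.
10 February 2027 does not fall between 14 February and 5 September, so daylight saving is not in effect and Mesoth is at UTC−05:00.
21:49 Mesoth + 5h = 02:49 UTC (rolling into the next day, 11 February 2027).
Doresk Sector stays on UTC−02:00 all year.
02:49 UTC − 2h = 00:49 Doresk Sector.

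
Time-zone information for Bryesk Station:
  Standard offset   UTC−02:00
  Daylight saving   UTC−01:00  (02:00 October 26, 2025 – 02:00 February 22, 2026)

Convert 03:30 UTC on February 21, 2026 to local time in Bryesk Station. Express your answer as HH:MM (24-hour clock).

At the standard offset (UTC−02:00), 03:30 UTC − 2h = 01:30 Bryesk Station standard time.
The standard-time date in Bryesk Station, February 21, 2026, lies within the daylight-saving period (26 October 2025 – 22 February 2026), so Bryesk Station is on daylight time, UTC−01:00.
03:30 UTC − 1h = 02:30 local.

02:30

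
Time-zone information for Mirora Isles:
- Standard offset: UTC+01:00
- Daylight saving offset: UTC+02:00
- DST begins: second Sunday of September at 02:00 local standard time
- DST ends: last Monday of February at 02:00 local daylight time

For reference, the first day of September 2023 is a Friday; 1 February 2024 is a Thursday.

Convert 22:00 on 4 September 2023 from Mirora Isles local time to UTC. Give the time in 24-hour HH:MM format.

1 September 2023 is a Friday, so the first Sunday is September 3 and the second is September 10.
1 February 2024 is a Thursday, so Mondays fall on 5, 12, 19, 26; the last is February 26.
4 September 2023 does not fall between 10 September 2023 and 26 February 2024, so daylight saving is not in effect and Mirora Isles is at UTC+01:00.
22:00 local − 1h = 21:00 UTC.

21:00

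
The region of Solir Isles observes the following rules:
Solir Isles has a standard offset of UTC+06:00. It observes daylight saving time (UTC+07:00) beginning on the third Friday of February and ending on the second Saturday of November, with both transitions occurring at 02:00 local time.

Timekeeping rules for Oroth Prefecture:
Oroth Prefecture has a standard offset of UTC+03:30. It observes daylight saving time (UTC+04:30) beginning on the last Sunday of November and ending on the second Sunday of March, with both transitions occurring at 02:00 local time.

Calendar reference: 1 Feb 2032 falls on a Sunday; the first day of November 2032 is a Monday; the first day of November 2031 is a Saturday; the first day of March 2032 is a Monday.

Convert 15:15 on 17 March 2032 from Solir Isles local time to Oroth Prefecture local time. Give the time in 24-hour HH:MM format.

1 February 2032 is a Sunday, so the first Friday is February 6 and the third is February 20.
1 November 2032 is a Monday, so the first Saturday is November 6 and the second is November 13.
17 March 2032 lies within the daylight-saving period (20 February – 13 November), so Solir Isles is on daylight time, UTC+07:00.
15:15 Solir Isles − 7h = 08:15 UTC.
1 November 2031 is a Saturday, so Sundays fall on 2, 9, 16, 23, 30; the last is November 30.
1 March 2032 is a Monday, so the first Sunday is March 7 and the second is March 14.
At the standard offset (UTC+03:30), 08:15 UTC + 3h30m = 11:45 Oroth Prefecture standard time.
The standard-time date in Oroth Prefecture, 17 March 2032, does not fall between 30 November 2031 and 14 March 2032, so daylight saving is not in effect and Oroth Prefecture is at UTC+03:30.
08:15 UTC + 3h30m = 11:45 Oroth Prefecture.

11:45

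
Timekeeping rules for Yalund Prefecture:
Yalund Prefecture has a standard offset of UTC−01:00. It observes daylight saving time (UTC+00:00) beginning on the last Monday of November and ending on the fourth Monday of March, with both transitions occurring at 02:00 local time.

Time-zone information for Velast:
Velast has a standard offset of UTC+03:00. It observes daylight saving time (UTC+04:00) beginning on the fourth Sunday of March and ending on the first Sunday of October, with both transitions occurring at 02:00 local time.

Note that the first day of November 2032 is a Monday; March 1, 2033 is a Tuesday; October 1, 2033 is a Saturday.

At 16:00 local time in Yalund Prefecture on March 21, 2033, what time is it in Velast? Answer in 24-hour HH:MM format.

1 November 2032 is a Monday, so Mondays fall on 1, 8, 15, 22, 29; the last is November 29.
1 March 2033 is a Tuesday, so the first Monday is March 7 and the fourth is March 28.
Daylight saving runs 29 November 2032 – 28 March 2033; March 21, 2033 is inside that window, so Yalund Prefecture is at UTC+00:00.
16:00 Yalund Prefecture − 0h = 16:00 UTC.
1 March 2033 is a Tuesday, so the first Sunday is March 6 and the fourth is March 27.
1 October 2033 is a Saturday, so the first Sunday is October 2.
At the standard offset (UTC+03:00), 16:00 UTC + 3h = 19:00 Velast standard time.
The standard-time date in Velast, March 21, 2033, does not fall between 27 March and 2 October, so daylight saving is not in effect and Velast is at UTC+03:00.
16:00 UTC + 3h = 19:00 Velast.

19:00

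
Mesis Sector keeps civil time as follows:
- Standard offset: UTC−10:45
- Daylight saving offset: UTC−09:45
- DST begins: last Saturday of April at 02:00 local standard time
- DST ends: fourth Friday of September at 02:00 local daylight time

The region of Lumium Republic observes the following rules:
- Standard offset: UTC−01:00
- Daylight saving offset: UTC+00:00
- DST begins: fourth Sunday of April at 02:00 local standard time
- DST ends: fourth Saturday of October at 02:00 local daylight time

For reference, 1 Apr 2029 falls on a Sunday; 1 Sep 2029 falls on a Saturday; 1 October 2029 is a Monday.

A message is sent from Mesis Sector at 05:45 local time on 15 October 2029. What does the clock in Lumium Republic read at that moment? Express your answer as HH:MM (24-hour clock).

1 April 2029 is a Sunday, so Saturdays fall on 7, 14, 21, 28; the last is April 28.
1 September 2029 is a Saturday, so the first Friday is September 7 and the fourth is September 28.
Daylight saving runs 28 April – 28 September; 15 October 2029 is outside that window, so Mesis Sector is on standard time at UTC−10:45.
05:45 Mesis Sector + 10h45m = 16:30 UTC.
1 April 2029 is a Sunday, so the first Sunday is April 1 and the fourth is April 22.
1 October 2029 is a Monday, so the first Saturday is October 6 and the fourth is October 27.
At the standard offset (UTC−01:00), 16:30 UTC − 1h = 15:30 Lumium Republic standard time.
The standard-time date in Lumium Republic, 15 October 2029, falls between 22 April and 27 October, so daylight saving is in effect and Lumium Republic is at UTC+00:00.
16:30 UTC + 0h = 16:30 Lumium Republic.

16:30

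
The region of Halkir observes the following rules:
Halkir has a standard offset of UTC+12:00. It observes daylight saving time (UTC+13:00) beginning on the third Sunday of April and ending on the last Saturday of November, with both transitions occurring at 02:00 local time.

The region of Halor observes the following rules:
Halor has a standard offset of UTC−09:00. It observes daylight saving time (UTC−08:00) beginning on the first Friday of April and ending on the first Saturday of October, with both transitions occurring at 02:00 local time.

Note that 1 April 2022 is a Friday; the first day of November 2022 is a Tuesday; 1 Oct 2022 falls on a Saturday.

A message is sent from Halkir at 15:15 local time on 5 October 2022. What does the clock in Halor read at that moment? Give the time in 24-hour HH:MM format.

17:15

1 April 2022 is a Friday, so the first Sunday is April 3 and the third is April 17.
1 November 2022 is a Tuesday, so Saturdays fall on 5, 12, 19, 26; the last is November 26.
5 October 2022 lies within the daylight-saving period (17 April – 26 November), so Halkir is on daylight time, UTC+13:00.
15:15 Halkir − 13h = 02:15 UTC.
1 April 2022 is a Friday, so the first Friday is April 1.
1 October 2022 is a Saturday, so the first Saturday is October 1.
At the standard offset (UTC−09:00), 02:15 UTC − 9h = 17:15 Halor standard time (rolling into the previous day, 4 October 2022).
The standard-time date in Halor, 4 October 2022, does not fall between 1 April and 1 October, so daylight saving is not in effect and Halor is at UTC−09:00.
02:15 UTC − 9h = 17:15 Halor (rolling into the previous day, 4 October 2022).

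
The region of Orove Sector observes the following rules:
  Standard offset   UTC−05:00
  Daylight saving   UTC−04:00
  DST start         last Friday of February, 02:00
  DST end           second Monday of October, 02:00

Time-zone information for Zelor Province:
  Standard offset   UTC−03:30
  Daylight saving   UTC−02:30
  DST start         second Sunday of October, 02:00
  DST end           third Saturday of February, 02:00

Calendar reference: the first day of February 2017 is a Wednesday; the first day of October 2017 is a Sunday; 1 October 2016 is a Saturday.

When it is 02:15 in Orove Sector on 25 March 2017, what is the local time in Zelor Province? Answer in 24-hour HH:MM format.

02:45

1 February 2017 is a Wednesday, so Fridays fall on 3, 10, 17, 24; the last is February 24.
1 October 2017 is a Sunday, so the first Monday is October 2 and the second is October 9.
25 March 2017 lies within the daylight-saving period (24 February – 9 October), so Orove Sector is on daylight time, UTC−04:00.
02:15 Orove Sector + 4h = 06:15 UTC.
1 October 2016 is a Saturday, so the first Sunday is October 2 and the second is October 9.
1 February 2017 is a Wednesday, so the first Saturday is February 4 and the third is February 18.
At the standard offset (UTC−03:30), 06:15 UTC − 3h30m = 02:45 Zelor Province standard time.
The standard-time date in Zelor Province, 25 March 2017, does not fall between 9 October 2016 and 18 February 2017, so daylight saving is not in effect and Zelor Province is at UTC−03:30.
06:15 UTC − 3h30m = 02:45 Zelor Province.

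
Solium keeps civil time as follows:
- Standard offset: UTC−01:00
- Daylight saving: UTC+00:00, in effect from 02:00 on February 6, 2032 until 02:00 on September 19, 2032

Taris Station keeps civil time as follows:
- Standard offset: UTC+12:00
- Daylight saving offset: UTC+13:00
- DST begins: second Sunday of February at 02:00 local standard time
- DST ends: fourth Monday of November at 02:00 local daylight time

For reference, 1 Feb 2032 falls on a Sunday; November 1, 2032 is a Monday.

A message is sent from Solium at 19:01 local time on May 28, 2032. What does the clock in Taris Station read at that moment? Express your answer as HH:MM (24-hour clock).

May 28, 2032 falls between 6 February and 19 September, so daylight saving is in effect and Solium is at UTC+00:00.
19:01 Solium − 0h = 19:01 UTC.
1 February 2032 is a Sunday, so the first Sunday is February 1 and the second is February 8.
1 November 2032 is a Monday, so the first Monday is November 1 and the fourth is November 22.
At the standard offset (UTC+12:00), 19:01 UTC + 12h = 07:01 Taris Station standard time (rolling into the next day, 29 May 2032).
Daylight saving runs 8 February – 22 November; the standard-time date in Taris Station, May 29, 2032, is inside that window, so Taris Station is at UTC+13:00.
19:01 UTC + 13h = 08:01 Taris Station (rolling into the next day, 29 May 2032).

08:01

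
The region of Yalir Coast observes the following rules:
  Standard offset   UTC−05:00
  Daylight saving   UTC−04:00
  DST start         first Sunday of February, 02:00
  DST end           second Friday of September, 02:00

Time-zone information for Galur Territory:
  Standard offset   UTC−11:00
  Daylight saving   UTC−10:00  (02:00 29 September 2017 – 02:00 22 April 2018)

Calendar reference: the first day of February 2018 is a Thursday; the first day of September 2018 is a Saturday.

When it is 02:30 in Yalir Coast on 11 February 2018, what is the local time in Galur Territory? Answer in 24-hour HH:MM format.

1 February 2018 is a Thursday, so the first Sunday is February 4.
1 September 2018 is a Saturday, so the first Friday is September 7 and the second is September 14.
11 February 2018 lies within the daylight-saving period (4 February – 14 September), so Yalir Coast is on daylight time, UTC−04:00.
02:30 Yalir Coast + 4h = 06:30 UTC.
At the standard offset (UTC−11:00), 06:30 UTC − 11h = 19:30 Galur Territory standard time (rolling into the previous day, 10 February 2018).
Daylight saving runs 29 September 2017 – 22 April 2018; the standard-time date in Galur Territory, 10 February 2018, is inside that window, so Galur Territory is at UTC−10:00.
06:30 UTC − 10h = 20:30 Galur Territory (rolling into the previous day, 10 February 2018).

20:30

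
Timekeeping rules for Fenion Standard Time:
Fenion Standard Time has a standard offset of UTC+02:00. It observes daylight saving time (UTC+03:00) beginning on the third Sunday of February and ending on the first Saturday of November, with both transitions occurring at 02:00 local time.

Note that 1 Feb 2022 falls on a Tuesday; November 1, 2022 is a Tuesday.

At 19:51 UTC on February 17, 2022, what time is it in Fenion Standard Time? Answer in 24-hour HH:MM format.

1 February 2022 is a Tuesday, so the first Sunday is February 6 and the third is February 20.
1 November 2022 is a Tuesday, so the first Saturday is November 5.
At the standard offset (UTC+02:00), 19:51 UTC + 2h = 21:51 Fenion Standard Time standard time.
Daylight saving runs 20 February – 5 November; the standard-time date in Fenion Standard Time, February 17, 2022, is outside that window, so Fenion Standard Time is on standard time at UTC+02:00.
19:51 UTC + 2h = 21:51 local.

21:51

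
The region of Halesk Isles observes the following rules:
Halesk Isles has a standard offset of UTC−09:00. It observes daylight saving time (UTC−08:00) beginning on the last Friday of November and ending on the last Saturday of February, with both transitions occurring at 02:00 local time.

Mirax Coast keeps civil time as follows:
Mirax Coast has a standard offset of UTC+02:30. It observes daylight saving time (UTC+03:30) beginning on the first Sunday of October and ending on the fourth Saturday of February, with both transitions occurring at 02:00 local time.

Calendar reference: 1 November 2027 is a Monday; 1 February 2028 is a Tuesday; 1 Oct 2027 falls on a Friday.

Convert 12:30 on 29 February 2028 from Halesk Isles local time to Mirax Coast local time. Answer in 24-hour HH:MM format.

1 November 2027 is a Monday, so Fridays fall on 5, 12, 19, 26; the last is November 26.
1 February 2028 is a Tuesday, so Saturdays fall on 5, 12, 19, 26; the last is February 26.
29 February 2028 does not fall between 26 November 2027 and 26 February 2028, so daylight saving is not in effect and Halesk Isles is at UTC−09:00.
12:30 Halesk Isles + 9h = 21:30 UTC.
1 October 2027 is a Friday, so the first Sunday is October 3.
1 February 2028 is a Tuesday, so the first Saturday is February 5 and the fourth is February 26.
At the standard offset (UTC+02:30), 21:30 UTC + 2h30m = 00:00 Mirax Coast standard time (rolling into the next day, 1 March 2028).
Daylight saving runs 3 October 2027 – 26 February 2028; the standard-time date in Mirax Coast, 1 March 2028, is outside that window, so Mirax Coast is on standard time at UTC+02:30.
21:30 UTC + 2h30m = 00:00 Mirax Coast (rolling into the next day, 1 March 2028).

00:00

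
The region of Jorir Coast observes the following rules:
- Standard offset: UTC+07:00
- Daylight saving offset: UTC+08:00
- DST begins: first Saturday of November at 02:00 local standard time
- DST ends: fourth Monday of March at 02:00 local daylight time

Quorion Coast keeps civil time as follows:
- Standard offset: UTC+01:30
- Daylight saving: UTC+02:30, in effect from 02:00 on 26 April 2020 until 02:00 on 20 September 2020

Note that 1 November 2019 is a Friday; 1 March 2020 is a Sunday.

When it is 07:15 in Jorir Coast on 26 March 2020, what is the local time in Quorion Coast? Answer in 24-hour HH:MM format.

01:45

1 November 2019 is a Friday, so the first Saturday is November 2.
1 March 2020 is a Sunday, so the first Monday is March 2 and the fourth is March 23.
26 March 2020 is outside the daylight-saving period (2 November 2019 – 23 March 2020), so Jorir Coast is on standard time, UTC+07:00.
07:15 Jorir Coast − 7h = 00:15 UTC.
At the standard offset (UTC+01:30), 00:15 UTC + 1h30m = 01:45 Quorion Coast standard time.
The standard-time date in Quorion Coast, 26 March 2020, is outside the daylight-saving period (26 April – 20 September), so Quorion Coast is on standard time, UTC+01:30.
00:15 UTC + 1h30m = 01:45 Quorion Coast.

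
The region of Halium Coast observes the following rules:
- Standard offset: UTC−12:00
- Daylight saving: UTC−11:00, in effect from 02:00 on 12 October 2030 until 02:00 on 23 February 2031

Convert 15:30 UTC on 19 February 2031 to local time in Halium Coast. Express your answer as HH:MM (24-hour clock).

At the standard offset (UTC−12:00), 15:30 UTC − 12h = 03:30 Halium Coast standard time.
Daylight saving runs 12 October 2030 – 23 February 2031; the standard-time date in Halium Coast, 19 February 2031, is inside that window, so Halium Coast is at UTC−11:00.
15:30 UTC − 11h = 04:30 local.

04:30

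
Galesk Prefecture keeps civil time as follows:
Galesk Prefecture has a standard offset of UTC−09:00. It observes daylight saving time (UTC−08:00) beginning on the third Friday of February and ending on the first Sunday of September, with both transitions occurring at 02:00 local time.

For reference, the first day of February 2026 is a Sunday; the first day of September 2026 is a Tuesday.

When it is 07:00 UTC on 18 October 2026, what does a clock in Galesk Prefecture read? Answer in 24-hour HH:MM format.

1 February 2026 is a Sunday, so the first Friday is February 6 and the third is February 20.
1 September 2026 is a Tuesday, so the first Sunday is September 6.
At the standard offset (UTC−09:00), 07:00 UTC − 9h = 22:00 Galesk Prefecture standard time (rolling into the previous day, 17 October 2026).
The standard-time date in Galesk Prefecture, 17 October 2026, is outside the daylight-saving period (20 February – 6 September), so Galesk Prefecture is on standard time, UTC−09:00.
07:00 UTC − 9h = 22:00 local (rolling into the previous day, 17 October 2026).

22:00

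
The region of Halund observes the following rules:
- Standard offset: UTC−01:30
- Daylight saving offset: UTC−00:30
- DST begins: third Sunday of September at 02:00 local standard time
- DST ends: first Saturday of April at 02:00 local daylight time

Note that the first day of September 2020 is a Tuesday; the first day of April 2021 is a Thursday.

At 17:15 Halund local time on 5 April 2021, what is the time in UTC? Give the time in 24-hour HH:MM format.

18:45

1 September 2020 is a Tuesday, so the first Sunday is September 6 and the third is September 20.
1 April 2021 is a Thursday, so the first Saturday is April 3.
5 April 2021 does not fall between 20 September 2020 and 3 April 2021, so daylight saving is not in effect and Halund is at UTC−01:30.
17:15 local + 1h30m = 18:45 UTC.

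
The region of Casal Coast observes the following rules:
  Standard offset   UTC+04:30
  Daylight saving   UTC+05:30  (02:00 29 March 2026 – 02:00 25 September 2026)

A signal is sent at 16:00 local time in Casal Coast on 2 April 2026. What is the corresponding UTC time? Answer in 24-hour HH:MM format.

10:30

Daylight saving runs 29 March – 25 September; 2 April 2026 is inside that window, so Casal Coast is at UTC+05:30.
16:00 local − 5h30m = 10:30 UTC.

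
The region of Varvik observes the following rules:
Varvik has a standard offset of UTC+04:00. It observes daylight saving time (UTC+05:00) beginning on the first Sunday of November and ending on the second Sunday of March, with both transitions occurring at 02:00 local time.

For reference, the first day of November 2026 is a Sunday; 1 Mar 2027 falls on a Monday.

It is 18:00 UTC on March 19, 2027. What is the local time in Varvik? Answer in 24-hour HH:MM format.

1 November 2026 is a Sunday, so the first Sunday is November 1.
1 March 2027 is a Monday, so the first Sunday is March 7 and the second is March 14.
At the standard offset (UTC+04:00), 18:00 UTC + 4h = 22:00 Varvik standard time.
The standard-time date in Varvik, March 19, 2027, is outside the daylight-saving period (1 November 2026 – 14 March 2027), so Varvik is on standard time, UTC+04:00.
18:00 UTC + 4h = 22:00 local.

22:00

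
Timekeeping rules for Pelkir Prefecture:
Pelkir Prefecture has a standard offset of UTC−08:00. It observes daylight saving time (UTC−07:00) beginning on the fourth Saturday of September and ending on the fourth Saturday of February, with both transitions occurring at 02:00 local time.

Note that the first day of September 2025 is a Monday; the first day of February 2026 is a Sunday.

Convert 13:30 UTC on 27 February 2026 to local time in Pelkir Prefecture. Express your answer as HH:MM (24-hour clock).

06:30

1 September 2025 is a Monday, so the first Saturday is September 6 and the fourth is September 27.
1 February 2026 is a Sunday, so the first Saturday is February 7 and the fourth is February 28.
At the standard offset (UTC−08:00), 13:30 UTC − 8h = 05:30 Pelkir Prefecture standard time.
Daylight saving runs 27 September 2025 – 28 February 2026; the standard-time date in Pelkir Prefecture, 27 February 2026, is inside that window, so Pelkir Prefecture is at UTC−07:00.
13:30 UTC − 7h = 06:30 local.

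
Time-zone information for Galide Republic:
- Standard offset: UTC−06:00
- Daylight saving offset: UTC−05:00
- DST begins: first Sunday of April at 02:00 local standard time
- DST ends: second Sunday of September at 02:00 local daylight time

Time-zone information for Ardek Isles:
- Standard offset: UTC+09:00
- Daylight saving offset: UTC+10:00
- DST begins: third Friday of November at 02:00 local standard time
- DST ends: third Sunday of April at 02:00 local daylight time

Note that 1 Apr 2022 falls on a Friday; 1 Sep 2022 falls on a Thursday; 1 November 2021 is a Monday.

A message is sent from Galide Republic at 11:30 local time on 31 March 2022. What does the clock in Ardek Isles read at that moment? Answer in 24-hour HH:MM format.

03:30

1 April 2022 is a Friday, so the first Sunday is April 3.
1 September 2022 is a Thursday, so the first Sunday is September 4 and the second is September 11.
Daylight saving runs 3 April – 11 September; 31 March 2022 is outside that window, so Galide Republic is on standard time at UTC−06:00.
11:30 Galide Republic + 6h = 17:30 UTC.
1 November 2021 is a Monday, so the first Friday is November 5 and the third is November 19.
1 April 2022 is a Friday, so the first Sunday is April 3 and the third is April 17.
At the standard offset (UTC+09:00), 17:30 UTC + 9h = 02:30 Ardek Isles standard time (rolling into the next day, 1 April 2022).
The standard-time date in Ardek Isles, 1 April 2022, lies within the daylight-saving period (19 November 2021 – 17 April 2022), so Ardek Isles is on daylight time, UTC+10:00.
17:30 UTC + 10h = 03:30 Ardek Isles (rolling into the next day, 1 April 2022).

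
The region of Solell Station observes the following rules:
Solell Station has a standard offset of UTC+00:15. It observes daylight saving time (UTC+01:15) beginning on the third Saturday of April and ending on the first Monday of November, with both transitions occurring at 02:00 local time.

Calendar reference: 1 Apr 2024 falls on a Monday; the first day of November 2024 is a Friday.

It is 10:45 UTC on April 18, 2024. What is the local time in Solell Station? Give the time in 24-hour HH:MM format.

1 April 2024 is a Monday, so the first Saturday is April 6 and the third is April 20.
1 November 2024 is a Friday, so the first Monday is November 4.
At the standard offset (UTC+00:15), 10:45 UTC + 0h15m = 11:00 Solell Station standard time.
The standard-time date in Solell Station, April 18, 2024, does not fall between 20 April and 4 November, so daylight saving is not in effect and Solell Station is at UTC+00:15.
10:45 UTC + 0h15m = 11:00 local.

11:00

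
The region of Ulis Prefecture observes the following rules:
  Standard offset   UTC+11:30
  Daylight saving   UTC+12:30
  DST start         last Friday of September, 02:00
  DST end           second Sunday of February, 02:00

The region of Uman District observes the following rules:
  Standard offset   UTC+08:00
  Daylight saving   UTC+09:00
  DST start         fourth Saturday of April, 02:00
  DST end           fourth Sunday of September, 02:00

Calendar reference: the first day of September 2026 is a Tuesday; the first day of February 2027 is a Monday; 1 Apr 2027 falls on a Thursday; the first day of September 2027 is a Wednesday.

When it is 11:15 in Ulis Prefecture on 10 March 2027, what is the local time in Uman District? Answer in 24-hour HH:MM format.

07:45

1 September 2026 is a Tuesday, so Fridays fall on 4, 11, 18, 25; the last is September 25.
1 February 2027 is a Monday, so the first Sunday is February 7 and the second is February 14.
10 March 2027 does not fall between 25 September 2026 and 14 February 2027, so daylight saving is not in effect and Ulis Prefecture is at UTC+11:30.
11:15 Ulis Prefecture − 11h30m = 23:45 UTC (rolling into the previous day, 9 March 2027).
1 April 2027 is a Thursday, so the first Saturday is April 3 and the fourth is April 24.
1 September 2027 is a Wednesday, so the first Sunday is September 5 and the fourth is September 26.
At the standard offset (UTC+08:00), 23:45 UTC + 8h = 07:45 Uman District standard time (rolling into the next day, 10 March 2027).
Daylight saving runs 24 April – 26 September; the standard-time date in Uman District, 10 March 2027, is outside that window, so Uman District is on standard time at UTC+08:00.
23:45 UTC + 8h = 07:45 Uman District (rolling into the next day, 10 March 2027).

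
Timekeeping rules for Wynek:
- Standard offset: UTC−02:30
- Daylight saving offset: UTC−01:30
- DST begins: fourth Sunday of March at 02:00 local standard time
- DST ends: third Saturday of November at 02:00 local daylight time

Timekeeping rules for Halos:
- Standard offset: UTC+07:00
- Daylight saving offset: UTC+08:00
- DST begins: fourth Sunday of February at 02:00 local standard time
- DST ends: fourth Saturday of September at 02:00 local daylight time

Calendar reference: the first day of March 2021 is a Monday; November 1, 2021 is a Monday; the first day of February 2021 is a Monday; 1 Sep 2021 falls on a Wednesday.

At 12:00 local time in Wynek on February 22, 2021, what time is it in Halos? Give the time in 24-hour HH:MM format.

1 March 2021 is a Monday, so the first Sunday is March 7 and the fourth is March 28.
1 November 2021 is a Monday, so the first Saturday is November 6 and the third is November 20.
February 22, 2021 does not fall between 28 March and 20 November, so daylight saving is not in effect and Wynek is at UTC−02:30.
12:00 Wynek + 2h30m = 14:30 UTC.
1 February 2021 is a Monday, so the first Sunday is February 7 and the fourth is February 28.
1 September 2021 is a Wednesday, so the first Saturday is September 4 and the fourth is September 25.
At the standard offset (UTC+07:00), 14:30 UTC + 7h = 21:30 Halos standard time.
The standard-time date in Halos, February 22, 2021, does not fall between 28 February and 25 September, so daylight saving is not in effect and Halos is at UTC+07:00.
14:30 UTC + 7h = 21:30 Halos.

21:30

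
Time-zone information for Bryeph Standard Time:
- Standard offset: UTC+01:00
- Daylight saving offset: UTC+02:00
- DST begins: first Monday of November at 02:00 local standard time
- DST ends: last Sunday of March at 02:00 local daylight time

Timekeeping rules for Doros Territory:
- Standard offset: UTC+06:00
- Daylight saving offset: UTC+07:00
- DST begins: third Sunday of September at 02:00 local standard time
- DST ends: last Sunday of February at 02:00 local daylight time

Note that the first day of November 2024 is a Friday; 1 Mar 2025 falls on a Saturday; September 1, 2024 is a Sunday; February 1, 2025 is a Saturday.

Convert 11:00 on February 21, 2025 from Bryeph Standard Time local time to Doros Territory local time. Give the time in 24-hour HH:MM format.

1 November 2024 is a Friday, so the first Monday is November 4.
1 March 2025 is a Saturday, so Sundays fall on 2, 9, 16, 23, 30; the last is March 30.
February 21, 2025 falls between 4 November 2024 and 30 March 2025, so daylight saving is in effect and Bryeph Standard Time is at UTC+02:00.
11:00 Bryeph Standard Time − 2h = 09:00 UTC.
1 September 2024 is a Sunday, so the first Sunday is September 1 and the third is September 15.
1 February 2025 is a Saturday, so Sundays fall on 2, 9, 16, 23; the last is February 23.
At the standard offset (UTC+06:00), 09:00 UTC + 6h = 15:00 Doros Territory standard time.
The standard-time date in Doros Territory, February 21, 2025, lies within the daylight-saving period (15 September 2024 – 23 February 2025), so Doros Territory is on daylight time, UTC+07:00.
09:00 UTC + 7h = 16:00 Doros Territory.

16:00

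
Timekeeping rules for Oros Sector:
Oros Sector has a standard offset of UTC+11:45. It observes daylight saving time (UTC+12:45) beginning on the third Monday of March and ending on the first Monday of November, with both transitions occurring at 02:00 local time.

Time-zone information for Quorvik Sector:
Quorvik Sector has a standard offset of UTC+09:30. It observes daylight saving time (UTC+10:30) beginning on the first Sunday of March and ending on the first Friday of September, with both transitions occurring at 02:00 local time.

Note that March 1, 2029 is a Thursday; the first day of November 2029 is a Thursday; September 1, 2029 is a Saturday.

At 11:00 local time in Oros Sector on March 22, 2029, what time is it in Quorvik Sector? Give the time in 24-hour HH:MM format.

08:45

1 March 2029 is a Thursday, so the first Monday is March 5 and the third is March 19.
1 November 2029 is a Thursday, so the first Monday is November 5.
March 22, 2029 falls between 19 March and 5 November, so daylight saving is in effect and Oros Sector is at UTC+12:45.
11:00 Oros Sector − 12h45m = 22:15 UTC (rolling into the previous day, 21 March 2029).
1 March 2029 is a Thursday, so the first Sunday is March 4.
1 September 2029 is a Saturday, so the first Friday is September 7.
At the standard offset (UTC+09:30), 22:15 UTC + 9h30m = 07:45 Quorvik Sector standard time (rolling into the next day, 22 March 2029).
The standard-time date in Quorvik Sector, March 22, 2029, lies within the daylight-saving period (4 March – 7 September), so Quorvik Sector is on daylight time, UTC+10:30.
22:15 UTC + 10h30m = 08:45 Quorvik Sector (rolling into the next day, 22 March 2029).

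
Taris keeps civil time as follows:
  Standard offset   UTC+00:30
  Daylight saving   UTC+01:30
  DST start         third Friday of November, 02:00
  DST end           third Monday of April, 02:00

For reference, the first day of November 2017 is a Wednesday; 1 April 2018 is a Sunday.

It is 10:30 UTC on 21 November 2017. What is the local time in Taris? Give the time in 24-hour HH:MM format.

1 November 2017 is a Wednesday, so the first Friday is November 3 and the third is November 17.
1 April 2018 is a Sunday, so the first Monday is April 2 and the third is April 16.
At the standard offset (UTC+00:30), 10:30 UTC + 0h30m = 11:00 Taris standard time.
Daylight saving runs 17 November 2017 – 16 April 2018; the standard-time date in Taris, 21 November 2017, is inside that window, so Taris is at UTC+01:30.
10:30 UTC + 1h30m = 12:00 local.

12:00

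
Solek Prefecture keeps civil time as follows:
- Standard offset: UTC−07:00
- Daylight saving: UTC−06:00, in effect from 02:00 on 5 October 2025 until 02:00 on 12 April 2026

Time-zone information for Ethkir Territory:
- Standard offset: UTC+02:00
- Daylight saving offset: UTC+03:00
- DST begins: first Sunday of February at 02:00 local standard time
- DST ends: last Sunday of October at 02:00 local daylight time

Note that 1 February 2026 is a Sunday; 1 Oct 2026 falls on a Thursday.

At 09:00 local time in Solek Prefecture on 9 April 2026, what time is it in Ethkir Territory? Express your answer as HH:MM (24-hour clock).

18:00

Daylight saving runs 5 October 2025 – 12 April 2026; 9 April 2026 is inside that window, so Solek Prefecture is at UTC−06:00.
09:00 Solek Prefecture + 6h = 15:00 UTC.
1 February 2026 is a Sunday, so the first Sunday is February 1.
1 October 2026 is a Thursday, so Sundays fall on 4, 11, 18, 25; the last is October 25.
At the standard offset (UTC+02:00), 15:00 UTC + 2h = 17:00 Ethkir Territory standard time.
The standard-time date in Ethkir Territory, 9 April 2026, falls between 1 February and 25 October, so daylight saving is in effect and Ethkir Territory is at UTC+03:00.
15:00 UTC + 3h = 18:00 Ethkir Territory.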